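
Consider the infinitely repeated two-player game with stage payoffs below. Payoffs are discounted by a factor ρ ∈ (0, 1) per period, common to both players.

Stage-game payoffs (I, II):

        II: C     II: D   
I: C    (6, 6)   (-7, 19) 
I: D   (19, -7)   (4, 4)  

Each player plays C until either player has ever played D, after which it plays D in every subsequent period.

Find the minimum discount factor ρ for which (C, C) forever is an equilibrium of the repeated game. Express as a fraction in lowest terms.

13/15

One-period gain from deviating is 19 − 6 = 13. The loss is 6 − 4 = 2 in every subsequent period, with present value 2·ρ/(1−ρ).
Deviation is unprofitable when 2·ρ/(1−ρ) ≥ 13, i.e. ρ/(1−ρ) ≥ 13/2.
Equivalently ρ ≥ 13/(13+2) = 13/15.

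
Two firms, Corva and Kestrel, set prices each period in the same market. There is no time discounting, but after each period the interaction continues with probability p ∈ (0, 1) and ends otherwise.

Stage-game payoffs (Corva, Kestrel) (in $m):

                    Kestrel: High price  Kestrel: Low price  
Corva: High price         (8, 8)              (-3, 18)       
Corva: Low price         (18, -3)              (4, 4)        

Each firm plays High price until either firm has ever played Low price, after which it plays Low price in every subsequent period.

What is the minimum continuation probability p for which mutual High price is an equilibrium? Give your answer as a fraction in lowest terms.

Expected cooperation value is 8 + p·8 + p²·8 + … = 8/(1−p); deviation gives 18 + p·4/(1−p).
8 ≥ 18(1−p) + 4p ⇒ 14p ≥ 10 ⇒ p ≥ 10/14 = 5/7.

5/7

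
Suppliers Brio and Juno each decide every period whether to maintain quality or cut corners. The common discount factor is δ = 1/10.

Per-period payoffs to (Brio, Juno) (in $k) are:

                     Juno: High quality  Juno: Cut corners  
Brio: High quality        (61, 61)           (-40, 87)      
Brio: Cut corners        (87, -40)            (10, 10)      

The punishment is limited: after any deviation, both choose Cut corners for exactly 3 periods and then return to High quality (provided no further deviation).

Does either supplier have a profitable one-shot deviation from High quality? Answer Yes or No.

A one-shot deviation gives 87 now, then 10 for 3 periods, then back to 61.
Gain from deviating: (87−61) today; loss: (61−10) in each of the next 3 periods.
No-deviation condition: (61−10)(δ+…+δ^3) ≥ 87−61, i.e. δ+…+δ^3 ≥ 26/51.
At δ = 1/10: δ+…+δ^3 = 0.1110 < 0.5098.
So cooperation is not sustainable.

Yes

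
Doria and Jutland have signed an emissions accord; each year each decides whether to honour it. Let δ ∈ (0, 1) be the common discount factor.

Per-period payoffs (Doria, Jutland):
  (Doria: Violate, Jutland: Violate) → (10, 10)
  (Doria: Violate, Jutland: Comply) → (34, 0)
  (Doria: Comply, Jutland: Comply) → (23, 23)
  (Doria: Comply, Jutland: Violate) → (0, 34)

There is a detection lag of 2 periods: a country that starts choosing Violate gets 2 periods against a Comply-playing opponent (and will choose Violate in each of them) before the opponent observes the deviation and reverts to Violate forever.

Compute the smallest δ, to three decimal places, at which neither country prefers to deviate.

0.677

A deviator earns 34 for 2 periods, then 10 forever; cooperating earns 23 forever. Multiplying the IC by (1−δ):
23 ≥ 34(1−δ^2) + 10δ^2, so 24·δ^2 ≥ 11 and δ^2 ≥ 11/24.
δ ≥ (11/24)^(1/2) ≈ 0.677.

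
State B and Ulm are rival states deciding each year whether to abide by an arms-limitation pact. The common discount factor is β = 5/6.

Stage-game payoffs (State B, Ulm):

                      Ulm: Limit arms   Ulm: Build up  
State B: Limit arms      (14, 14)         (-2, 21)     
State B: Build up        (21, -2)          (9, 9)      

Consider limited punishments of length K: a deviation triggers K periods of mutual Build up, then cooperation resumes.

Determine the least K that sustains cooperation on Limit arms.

2

Need Σ_{k=1}^{K} β^k ≥ (21−14)/(14−9) = 1.4000 at β = 5/6.
At K = 1 the sum is 0.8333 < 1.4000; at K = 2 it is 1.5278 ≥ 1.4000.
So the minimum punishment length is K = 2.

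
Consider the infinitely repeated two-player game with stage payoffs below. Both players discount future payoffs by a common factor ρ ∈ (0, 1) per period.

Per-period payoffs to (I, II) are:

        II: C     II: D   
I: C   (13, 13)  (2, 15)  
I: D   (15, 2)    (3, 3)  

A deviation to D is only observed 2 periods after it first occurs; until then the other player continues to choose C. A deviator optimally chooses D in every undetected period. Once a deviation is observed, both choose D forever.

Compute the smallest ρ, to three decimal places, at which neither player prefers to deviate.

0.408

A deviator earns 15 for 2 periods, then 3 forever; cooperating earns 13 forever. Multiplying the IC by (1−ρ):
13 ≥ 15(1−ρ^2) + 3ρ^2, so 12·ρ^2 ≥ 2 and ρ^2 ≥ 1/6.
ρ ≥ (1/6)^(1/2) ≈ 0.408.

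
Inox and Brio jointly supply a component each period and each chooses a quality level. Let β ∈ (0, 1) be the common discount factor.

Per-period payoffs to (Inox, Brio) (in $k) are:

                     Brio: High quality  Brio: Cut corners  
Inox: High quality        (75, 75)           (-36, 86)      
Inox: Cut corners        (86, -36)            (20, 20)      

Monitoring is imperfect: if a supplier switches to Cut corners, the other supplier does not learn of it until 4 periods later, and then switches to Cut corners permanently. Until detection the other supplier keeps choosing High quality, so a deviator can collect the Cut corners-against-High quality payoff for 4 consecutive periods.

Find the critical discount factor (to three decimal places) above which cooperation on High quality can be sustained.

0.639

Deviating for the 4 undetected periods gains 86−75 = 11 per period over cooperation, then loses 75−20 = 55 per period forever once punishment starts.
Gain: 11(1 + β + … + β^3); loss: 55·β^4/(1−β).
No profitable deviation ⇔ 11(1−β^4) ≤ 55·β^4, i.e. β^4 ≥ 11/(11+55) = 1/6.
Hence β ≥ (1/6)^(1/4) ≈ 0.639.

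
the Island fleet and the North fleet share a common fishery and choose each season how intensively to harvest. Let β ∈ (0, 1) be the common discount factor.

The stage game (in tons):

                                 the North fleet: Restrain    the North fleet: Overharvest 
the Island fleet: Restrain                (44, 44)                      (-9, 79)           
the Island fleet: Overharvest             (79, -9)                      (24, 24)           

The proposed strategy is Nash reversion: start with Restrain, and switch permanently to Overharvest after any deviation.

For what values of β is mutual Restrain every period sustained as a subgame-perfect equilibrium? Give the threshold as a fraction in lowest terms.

One-period gain from deviating is 79 − 44 = 35. The loss is 44 − 24 = 20 in every subsequent period, with present value 20·β/(1−β).
Deviation is unprofitable when 20·β/(1−β) ≥ 35, i.e. β/(1−β) ≥ 7/4.
Equivalently β ≥ 35/(35+20) = 7/11.

7/11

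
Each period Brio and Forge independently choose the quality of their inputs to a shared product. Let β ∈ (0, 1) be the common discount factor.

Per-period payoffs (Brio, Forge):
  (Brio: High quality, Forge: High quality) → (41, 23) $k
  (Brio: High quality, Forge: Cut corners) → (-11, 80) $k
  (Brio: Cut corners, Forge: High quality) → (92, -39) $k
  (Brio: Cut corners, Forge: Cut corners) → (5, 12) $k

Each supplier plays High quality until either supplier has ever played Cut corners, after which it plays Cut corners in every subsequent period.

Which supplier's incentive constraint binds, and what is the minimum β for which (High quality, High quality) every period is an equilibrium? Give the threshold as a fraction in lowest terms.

Forge; β ≥ 57/68

Brio: cooperation gives 41 each period; deviation gives 92 once then 5 forever.
  41/(1−β) ≥ 92 + 5β/(1−β) ⇒ β ≥ 51/87 = 17/29.
Forge: cooperation gives 23 each period; deviation gives 80 once then 12 forever.
  β ≥ 57/68.
Both must hold, so the binding constraint is Forge's: β ≥ 57/68.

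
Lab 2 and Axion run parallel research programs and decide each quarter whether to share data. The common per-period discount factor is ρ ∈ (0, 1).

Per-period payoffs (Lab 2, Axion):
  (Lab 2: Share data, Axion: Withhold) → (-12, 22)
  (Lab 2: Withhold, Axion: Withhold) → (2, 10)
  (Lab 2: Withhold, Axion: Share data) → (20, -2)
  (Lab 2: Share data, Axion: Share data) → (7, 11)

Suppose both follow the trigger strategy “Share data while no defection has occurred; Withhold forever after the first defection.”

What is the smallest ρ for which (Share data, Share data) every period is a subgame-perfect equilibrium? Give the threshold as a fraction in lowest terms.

For Lab 2: deviation gain 20−7 = 13, per-period punishment loss 7−2 = 5. IC gives ρ ≥ 13/18.
For Axion: gain 11, loss 1 per period, so ρ ≥ 11/12.
The tighter constraint is Axion's, so cooperation needs ρ ≥ 11/12.

11/12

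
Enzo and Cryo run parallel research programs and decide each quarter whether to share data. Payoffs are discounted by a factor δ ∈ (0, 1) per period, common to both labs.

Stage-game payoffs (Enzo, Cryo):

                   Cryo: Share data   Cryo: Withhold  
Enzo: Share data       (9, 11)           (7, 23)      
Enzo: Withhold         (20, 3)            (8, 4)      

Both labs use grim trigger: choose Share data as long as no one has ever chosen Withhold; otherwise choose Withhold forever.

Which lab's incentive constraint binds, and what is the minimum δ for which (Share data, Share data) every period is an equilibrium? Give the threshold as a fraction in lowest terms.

Enzo's threshold: (20−9)/(20−8) = 11/12.
Cryo's threshold: (23−11)/(23−4) = 12/19.
11/12 > 12/19, so Enzo binds and δ* = 11/12.

Enzo; δ ≥ 11/12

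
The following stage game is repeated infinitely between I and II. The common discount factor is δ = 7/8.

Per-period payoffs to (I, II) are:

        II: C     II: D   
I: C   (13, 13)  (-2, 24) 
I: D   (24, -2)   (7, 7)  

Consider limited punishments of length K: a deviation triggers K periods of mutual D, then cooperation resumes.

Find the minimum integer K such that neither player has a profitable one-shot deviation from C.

IC: δ(1−δ^K)/(1−δ) ≥ (24−13)/(13−7) = 11/6.
With δ = 7/8: need 1 − δ^K ≥ 11/6·(1−7/8)/(7/8), i.e. δ^K ≤ 0.7381.
Since (7/8)^2 = 0.7656 and (7/8)^3 = 0.6699, the smallest such K is 3.

3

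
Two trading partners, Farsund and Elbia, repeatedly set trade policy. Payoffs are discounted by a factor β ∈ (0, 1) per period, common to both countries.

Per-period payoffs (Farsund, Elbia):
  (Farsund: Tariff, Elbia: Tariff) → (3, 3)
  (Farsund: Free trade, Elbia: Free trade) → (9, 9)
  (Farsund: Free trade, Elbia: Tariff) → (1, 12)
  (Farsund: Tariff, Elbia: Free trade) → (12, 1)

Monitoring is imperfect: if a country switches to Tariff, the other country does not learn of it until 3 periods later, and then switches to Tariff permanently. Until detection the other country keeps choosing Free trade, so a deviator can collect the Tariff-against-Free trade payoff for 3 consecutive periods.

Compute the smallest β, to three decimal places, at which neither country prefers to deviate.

Deviating for the 3 undetected periods gains 12−9 = 3 per period over cooperation, then loses 9−3 = 6 per period forever once punishment starts.
Gain: 3(1 + β + … + β^2); loss: 6·β^3/(1−β).
No profitable deviation ⇔ 3(1−β^3) ≤ 6·β^3, i.e. β^3 ≥ 3/(3+6) = 1/3.
Hence β ≥ (1/3)^(1/3) ≈ 0.693.

0.693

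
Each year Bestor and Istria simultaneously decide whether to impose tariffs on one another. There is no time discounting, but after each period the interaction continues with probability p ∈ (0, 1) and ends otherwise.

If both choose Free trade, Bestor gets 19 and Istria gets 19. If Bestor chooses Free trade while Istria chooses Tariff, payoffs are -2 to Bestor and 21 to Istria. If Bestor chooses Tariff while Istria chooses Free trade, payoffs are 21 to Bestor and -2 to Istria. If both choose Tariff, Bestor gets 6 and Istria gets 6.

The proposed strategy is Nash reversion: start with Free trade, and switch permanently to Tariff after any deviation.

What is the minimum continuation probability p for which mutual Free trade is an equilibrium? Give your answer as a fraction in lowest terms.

With no time discounting, the continuation probability p plays the role of the discount factor.
Grim-trigger IC: 19/(1−p) ≥ 21 + 6p/(1−p) ⇒ p ≥ (21−19)/(21−6) = 2/15.

2/15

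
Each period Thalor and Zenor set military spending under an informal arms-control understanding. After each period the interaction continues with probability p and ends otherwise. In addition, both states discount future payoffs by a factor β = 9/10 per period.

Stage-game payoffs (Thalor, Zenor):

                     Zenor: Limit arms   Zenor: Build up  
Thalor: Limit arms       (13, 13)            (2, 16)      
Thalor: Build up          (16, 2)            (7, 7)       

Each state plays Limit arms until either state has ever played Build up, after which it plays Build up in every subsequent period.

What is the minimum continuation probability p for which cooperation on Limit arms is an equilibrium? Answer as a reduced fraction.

10/27

With continuation probability p and discount β, the effective per-period discount factor is βp.
Grim-trigger IC: βp ≥ (16−13)/(16−7) = 1/3.
So p ≥ (1/3)/(9/10) = 10/27.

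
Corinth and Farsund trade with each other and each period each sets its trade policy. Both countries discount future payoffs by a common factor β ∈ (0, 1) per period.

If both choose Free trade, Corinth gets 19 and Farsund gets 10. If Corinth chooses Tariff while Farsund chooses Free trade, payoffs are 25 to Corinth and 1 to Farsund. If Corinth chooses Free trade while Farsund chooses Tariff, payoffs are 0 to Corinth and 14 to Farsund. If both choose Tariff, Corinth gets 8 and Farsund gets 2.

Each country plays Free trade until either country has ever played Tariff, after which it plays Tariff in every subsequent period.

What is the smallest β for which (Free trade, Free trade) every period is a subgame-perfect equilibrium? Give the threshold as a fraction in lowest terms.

Corinth: cooperation gives 19 each period; deviation gives 25 once then 8 forever.
  19/(1−β) ≥ 25 + 8β/(1−β) ⇒ β ≥ 6/17.
Farsund: cooperation gives 10 each period; deviation gives 14 once then 2 forever.
  β ≥ 4/12 = 1/3.
Both must hold, so the binding constraint is Corinth's: β ≥ 6/17.

6/17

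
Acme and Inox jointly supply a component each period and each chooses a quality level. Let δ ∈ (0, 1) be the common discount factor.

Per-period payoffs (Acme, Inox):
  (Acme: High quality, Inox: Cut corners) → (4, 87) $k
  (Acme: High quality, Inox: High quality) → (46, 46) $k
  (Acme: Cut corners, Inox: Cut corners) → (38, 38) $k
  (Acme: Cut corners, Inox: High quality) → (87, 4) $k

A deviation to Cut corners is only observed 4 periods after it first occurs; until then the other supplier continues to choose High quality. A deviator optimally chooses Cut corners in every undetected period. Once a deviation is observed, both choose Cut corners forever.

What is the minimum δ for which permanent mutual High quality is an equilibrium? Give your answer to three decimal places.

0.956

A deviator earns 87 for 4 periods, then 38 forever; cooperating earns 46 forever. Multiplying the IC by (1−δ):
46 ≥ 87(1−δ^4) + 38δ^4, so 49·δ^4 ≥ 41 and δ^4 ≥ 41/49.
δ ≥ (41/49)^(1/4) ≈ 0.956.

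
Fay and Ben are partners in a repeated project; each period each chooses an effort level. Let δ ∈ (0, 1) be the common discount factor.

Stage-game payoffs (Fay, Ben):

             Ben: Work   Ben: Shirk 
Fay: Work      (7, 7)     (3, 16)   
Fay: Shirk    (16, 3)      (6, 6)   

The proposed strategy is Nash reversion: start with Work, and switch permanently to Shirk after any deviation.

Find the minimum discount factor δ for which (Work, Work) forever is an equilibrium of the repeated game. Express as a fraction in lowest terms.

Under grim trigger the critical discount factor is (T−C)/(T−P) with T = 16, C = 7, P = 6.
δ* = (16−7)/(16−6) = 9/10.

9/10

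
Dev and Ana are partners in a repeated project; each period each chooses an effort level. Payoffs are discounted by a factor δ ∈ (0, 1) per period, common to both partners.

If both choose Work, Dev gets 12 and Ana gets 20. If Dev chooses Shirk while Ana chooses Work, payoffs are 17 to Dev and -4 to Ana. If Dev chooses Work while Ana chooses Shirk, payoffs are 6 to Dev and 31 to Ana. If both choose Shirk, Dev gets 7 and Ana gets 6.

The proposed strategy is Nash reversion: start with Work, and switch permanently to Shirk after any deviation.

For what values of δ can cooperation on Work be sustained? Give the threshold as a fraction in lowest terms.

Dev: cooperation gives 12 each period; deviation gives 17 once then 7 forever.
  12/(1−δ) ≥ 17 + 7δ/(1−δ) ⇒ δ ≥ 5/10 = 1/2.
Ana: cooperation gives 20 each period; deviation gives 31 once then 6 forever.
  δ ≥ 11/25.
Both must hold, so the binding constraint is Dev's: δ ≥ 1/2.

1/2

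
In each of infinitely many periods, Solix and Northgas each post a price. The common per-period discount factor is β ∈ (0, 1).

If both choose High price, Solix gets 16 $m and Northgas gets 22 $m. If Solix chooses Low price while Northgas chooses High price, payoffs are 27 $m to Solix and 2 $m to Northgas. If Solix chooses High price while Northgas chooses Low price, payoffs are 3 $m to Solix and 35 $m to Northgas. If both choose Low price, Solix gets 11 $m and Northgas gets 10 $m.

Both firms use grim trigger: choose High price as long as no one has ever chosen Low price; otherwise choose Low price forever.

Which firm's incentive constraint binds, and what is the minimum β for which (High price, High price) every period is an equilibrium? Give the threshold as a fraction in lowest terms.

Solix; β ≥ 11/16

Solix: cooperation gives 16 each period; deviation gives 27 once then 11 forever.
  16/(1−β) ≥ 27 + 11β/(1−β) ⇒ β ≥ 11/16.
Northgas: cooperation gives 22 each period; deviation gives 35 once then 10 forever.
  β ≥ 13/25.
Both must hold, so the binding constraint is Solix's: β ≥ 11/16.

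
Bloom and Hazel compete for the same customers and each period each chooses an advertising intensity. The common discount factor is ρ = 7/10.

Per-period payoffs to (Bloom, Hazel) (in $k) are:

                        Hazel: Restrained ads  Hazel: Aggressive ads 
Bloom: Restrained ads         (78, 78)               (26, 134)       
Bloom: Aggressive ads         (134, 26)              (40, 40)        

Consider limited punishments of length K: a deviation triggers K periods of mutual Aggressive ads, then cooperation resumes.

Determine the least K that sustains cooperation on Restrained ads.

No profitable deviation requires (78−40)(ρ+…+ρ^K) ≥ 134−78, i.e. ρ+…+ρ^K ≥ 28/19 ≈ 1.4737.
With ρ = 7/10, the partial sums are K=1: 0.7000, K=2: 1.1900, K=3: 1.5330.
K = 3 is the first length at which the sum reaches 1.4737.

3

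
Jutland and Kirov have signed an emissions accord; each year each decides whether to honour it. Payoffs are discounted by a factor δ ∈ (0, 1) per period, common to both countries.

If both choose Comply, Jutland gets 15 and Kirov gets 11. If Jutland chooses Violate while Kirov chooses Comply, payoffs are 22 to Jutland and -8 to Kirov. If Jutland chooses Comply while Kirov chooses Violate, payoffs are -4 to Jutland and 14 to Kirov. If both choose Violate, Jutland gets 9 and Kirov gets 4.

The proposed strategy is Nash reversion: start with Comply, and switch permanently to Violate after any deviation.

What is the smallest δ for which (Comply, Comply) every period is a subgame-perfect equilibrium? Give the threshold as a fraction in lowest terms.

7/13

For Jutland: deviation gain 22−15 = 7, per-period punishment loss 15−9 = 6. IC gives δ ≥ 7/13.
For Kirov: gain 3, loss 7 per period, so δ ≥ 3/10.
The tighter constraint is Jutland's, so cooperation needs δ ≥ 7/13.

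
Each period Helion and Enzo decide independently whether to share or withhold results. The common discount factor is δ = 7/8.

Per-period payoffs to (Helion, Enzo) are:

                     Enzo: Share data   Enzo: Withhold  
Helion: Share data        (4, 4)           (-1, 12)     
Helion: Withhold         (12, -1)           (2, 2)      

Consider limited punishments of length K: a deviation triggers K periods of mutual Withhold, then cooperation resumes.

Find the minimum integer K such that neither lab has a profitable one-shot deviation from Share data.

7

IC: δ(1−δ^K)/(1−δ) ≥ (12−4)/(4−2) = 4.
With δ = 7/8: need 1 − δ^K ≥ 4·(1−7/8)/(7/8), i.e. δ^K ≤ 0.4286.
Since (7/8)^6 = 0.4488 and (7/8)^7 = 0.3927, the smallest such K is 7.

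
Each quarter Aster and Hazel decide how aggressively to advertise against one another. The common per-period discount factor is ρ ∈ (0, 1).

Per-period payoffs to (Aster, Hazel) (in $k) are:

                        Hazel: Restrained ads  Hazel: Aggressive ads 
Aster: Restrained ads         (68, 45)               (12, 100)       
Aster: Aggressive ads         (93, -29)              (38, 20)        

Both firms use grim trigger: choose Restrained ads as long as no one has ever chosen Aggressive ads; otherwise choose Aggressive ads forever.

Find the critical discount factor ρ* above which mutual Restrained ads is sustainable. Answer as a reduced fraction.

Aster's threshold: (93−68)/(93−38) = 5/11.
Hazel's threshold: (100−45)/(100−20) = 11/16.
5/11 < 11/16, so Hazel binds and ρ* = 11/16.

11/16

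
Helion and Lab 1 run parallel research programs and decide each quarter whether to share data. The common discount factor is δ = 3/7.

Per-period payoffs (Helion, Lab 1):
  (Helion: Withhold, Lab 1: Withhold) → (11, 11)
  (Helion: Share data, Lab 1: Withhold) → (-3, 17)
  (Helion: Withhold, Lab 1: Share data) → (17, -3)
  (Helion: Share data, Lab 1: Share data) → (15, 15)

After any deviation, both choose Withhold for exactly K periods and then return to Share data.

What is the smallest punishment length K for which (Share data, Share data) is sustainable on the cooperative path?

2

No profitable deviation requires (15−11)(δ+…+δ^K) ≥ 17−15, i.e. δ+…+δ^K ≥ 1/2 ≈ 0.5000.
With δ = 3/7, the partial sums are K=1: 0.4286, K=2: 0.6122.
K = 2 is the first length at which the sum reaches 0.5000.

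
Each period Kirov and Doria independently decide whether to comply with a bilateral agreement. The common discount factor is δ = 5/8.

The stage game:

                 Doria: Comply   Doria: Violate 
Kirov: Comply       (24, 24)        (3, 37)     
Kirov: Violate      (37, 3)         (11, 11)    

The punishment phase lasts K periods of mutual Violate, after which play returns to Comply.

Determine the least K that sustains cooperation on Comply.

IC: δ(1−δ^K)/(1−δ) ≥ (37−24)/(24−11) = 1.
With δ = 5/8: need 1 − δ^K ≥ 1·(1−5/8)/(5/8), i.e. δ^K ≤ 0.4000.
Since (5/8)^1 = 0.6250 and (5/8)^2 = 0.3906, the smallest such K is 2.

2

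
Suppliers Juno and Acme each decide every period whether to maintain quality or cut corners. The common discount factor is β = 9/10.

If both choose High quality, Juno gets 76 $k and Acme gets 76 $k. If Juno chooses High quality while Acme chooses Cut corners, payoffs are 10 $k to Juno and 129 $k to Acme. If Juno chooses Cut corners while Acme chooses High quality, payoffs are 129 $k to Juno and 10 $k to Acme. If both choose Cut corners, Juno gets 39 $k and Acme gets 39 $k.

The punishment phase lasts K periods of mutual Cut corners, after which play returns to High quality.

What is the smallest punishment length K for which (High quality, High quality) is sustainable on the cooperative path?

2

IC: β(1−β^K)/(1−β) ≥ (129−76)/(76−39) = 53/37.
With β = 9/10: need 1 − β^K ≥ 53/37·(1−9/10)/(9/10), i.e. β^K ≤ 0.8408.
Since (9/10)^1 = 0.9000 and (9/10)^2 = 0.8100, the smallest such K is 2.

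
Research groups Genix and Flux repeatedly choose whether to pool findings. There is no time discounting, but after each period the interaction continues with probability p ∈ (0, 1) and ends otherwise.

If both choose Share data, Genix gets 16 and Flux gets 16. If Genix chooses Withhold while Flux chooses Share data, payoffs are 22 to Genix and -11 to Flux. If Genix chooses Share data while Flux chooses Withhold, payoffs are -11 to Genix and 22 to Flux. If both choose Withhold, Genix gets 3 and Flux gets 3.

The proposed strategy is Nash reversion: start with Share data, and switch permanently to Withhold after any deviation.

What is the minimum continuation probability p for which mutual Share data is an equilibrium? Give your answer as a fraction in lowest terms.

With no time discounting, the continuation probability p plays the role of the discount factor.
Grim-trigger IC: 16/(1−p) ≥ 22 + 3p/(1−p) ⇒ p ≥ (22−16)/(22−3) = 6/19.

6/19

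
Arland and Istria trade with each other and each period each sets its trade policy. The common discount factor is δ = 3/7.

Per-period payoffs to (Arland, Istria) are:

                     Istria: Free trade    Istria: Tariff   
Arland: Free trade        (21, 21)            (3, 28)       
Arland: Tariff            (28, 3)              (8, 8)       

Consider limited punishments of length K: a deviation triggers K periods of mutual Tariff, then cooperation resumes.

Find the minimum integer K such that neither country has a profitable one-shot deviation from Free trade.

2

No profitable deviation requires (21−8)(δ+…+δ^K) ≥ 28−21, i.e. δ+…+δ^K ≥ 7/13 ≈ 0.5385.
With δ = 3/7, the partial sums are K=1: 0.4286, K=2: 0.6122.
K = 2 is the first length at which the sum reaches 0.5385.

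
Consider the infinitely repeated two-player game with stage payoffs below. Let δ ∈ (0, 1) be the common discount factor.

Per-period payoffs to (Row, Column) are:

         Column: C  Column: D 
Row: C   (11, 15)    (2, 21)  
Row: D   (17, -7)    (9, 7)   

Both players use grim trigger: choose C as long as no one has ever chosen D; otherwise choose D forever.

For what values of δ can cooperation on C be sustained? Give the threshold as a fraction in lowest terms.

3/4

For Row: deviation gain 17−11 = 6, per-period punishment loss 11−9 = 2. IC gives δ ≥ 6/8 = 3/4.
For Column: gain 6, loss 8 per period, so δ ≥ 6/14 = 3/7.
The tighter constraint is Row's, so cooperation needs δ ≥ 3/4.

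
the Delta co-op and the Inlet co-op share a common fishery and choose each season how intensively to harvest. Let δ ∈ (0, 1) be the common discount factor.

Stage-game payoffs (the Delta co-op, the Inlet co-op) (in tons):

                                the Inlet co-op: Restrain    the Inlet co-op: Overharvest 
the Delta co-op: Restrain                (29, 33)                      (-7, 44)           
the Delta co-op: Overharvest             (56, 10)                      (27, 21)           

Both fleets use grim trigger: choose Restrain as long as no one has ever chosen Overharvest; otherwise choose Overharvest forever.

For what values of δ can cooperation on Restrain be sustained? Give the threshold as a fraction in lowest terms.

27/29

For the Delta co-op: deviation gain 56−29 = 27, per-period punishment loss 29−27 = 2. IC gives δ ≥ 27/29.
For the Inlet co-op: gain 11, loss 12 per period, so δ ≥ 11/23.
The tighter constraint is the Delta co-op's, so cooperation needs δ ≥ 27/29.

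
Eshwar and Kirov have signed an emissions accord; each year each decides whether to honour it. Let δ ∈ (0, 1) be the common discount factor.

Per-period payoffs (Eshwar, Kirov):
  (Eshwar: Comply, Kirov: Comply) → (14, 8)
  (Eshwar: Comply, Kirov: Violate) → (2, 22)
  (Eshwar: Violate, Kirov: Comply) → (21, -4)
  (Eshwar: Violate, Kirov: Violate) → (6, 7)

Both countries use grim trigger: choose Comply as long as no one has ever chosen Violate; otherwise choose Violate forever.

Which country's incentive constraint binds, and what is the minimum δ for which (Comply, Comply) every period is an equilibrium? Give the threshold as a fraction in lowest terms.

For Eshwar: deviation gain 21−14 = 7, per-period punishment loss 14−6 = 8. IC gives δ ≥ 7/15.
For Kirov: gain 14, loss 1 per period, so δ ≥ 14/15.
The tighter constraint is Kirov's, so cooperation needs δ ≥ 14/15.

Kirov; δ ≥ 14/15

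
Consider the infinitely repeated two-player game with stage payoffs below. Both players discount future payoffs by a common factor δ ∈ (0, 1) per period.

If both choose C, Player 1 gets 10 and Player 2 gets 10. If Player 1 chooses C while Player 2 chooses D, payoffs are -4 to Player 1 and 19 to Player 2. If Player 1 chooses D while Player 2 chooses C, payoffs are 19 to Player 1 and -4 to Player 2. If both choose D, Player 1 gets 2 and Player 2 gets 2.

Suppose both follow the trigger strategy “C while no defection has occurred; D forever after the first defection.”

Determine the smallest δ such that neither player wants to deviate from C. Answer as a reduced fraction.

9/17

One-period gain from deviating is 19 − 10 = 9. The loss is 10 − 2 = 8 in every subsequent period, with present value 8·δ/(1−δ).
Deviation is unprofitable when 8·δ/(1−δ) ≥ 9, i.e. δ/(1−δ) ≥ 9/8.
Equivalently δ ≥ 9/(9+8) = 9/17.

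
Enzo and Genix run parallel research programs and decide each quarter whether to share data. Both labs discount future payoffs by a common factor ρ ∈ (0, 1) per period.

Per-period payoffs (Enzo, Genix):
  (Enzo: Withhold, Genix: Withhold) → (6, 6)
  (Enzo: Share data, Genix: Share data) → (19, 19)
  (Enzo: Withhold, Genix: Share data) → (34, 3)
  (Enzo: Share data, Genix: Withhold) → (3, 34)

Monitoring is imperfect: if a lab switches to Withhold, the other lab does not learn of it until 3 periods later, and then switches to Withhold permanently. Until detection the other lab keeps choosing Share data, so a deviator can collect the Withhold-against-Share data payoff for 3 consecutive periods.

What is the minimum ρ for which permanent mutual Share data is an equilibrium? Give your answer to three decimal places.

A deviator earns 34 for 3 periods, then 6 forever; cooperating earns 19 forever. Multiplying the IC by (1−ρ):
19 ≥ 34(1−ρ^3) + 6ρ^3, so 28·ρ^3 ≥ 15 and ρ^3 ≥ 15/28.
ρ ≥ (15/28)^(1/3) ≈ 0.812.

0.812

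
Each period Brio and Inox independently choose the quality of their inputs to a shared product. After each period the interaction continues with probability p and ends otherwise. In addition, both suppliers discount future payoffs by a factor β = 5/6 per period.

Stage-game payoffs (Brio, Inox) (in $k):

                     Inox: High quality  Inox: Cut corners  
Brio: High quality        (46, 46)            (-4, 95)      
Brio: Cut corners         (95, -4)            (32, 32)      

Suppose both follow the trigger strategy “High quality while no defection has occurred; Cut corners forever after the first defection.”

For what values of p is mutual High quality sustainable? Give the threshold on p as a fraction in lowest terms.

Expected continuation weight on next period's payoff is β·p = 5/6·p, which plays the role of the discount factor.
Cooperation requires 5/6·p ≥ (95−46)/(95−32) = 7/9, hence p ≥ 14/15.

14/15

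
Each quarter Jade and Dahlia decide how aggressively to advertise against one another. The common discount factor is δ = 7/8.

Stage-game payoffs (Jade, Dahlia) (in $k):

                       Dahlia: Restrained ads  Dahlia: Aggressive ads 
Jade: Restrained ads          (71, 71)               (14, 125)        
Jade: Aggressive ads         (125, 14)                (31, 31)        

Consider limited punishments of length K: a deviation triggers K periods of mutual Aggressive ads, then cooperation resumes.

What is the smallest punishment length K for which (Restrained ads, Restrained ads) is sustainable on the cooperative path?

No profitable deviation requires (71−31)(δ+…+δ^K) ≥ 125−71, i.e. δ+…+δ^K ≥ 27/20 ≈ 1.3500.
With δ = 7/8, the partial sums are K=1: 0.8750, K=2: 1.6406.
K = 2 is the first length at which the sum reaches 1.3500.

2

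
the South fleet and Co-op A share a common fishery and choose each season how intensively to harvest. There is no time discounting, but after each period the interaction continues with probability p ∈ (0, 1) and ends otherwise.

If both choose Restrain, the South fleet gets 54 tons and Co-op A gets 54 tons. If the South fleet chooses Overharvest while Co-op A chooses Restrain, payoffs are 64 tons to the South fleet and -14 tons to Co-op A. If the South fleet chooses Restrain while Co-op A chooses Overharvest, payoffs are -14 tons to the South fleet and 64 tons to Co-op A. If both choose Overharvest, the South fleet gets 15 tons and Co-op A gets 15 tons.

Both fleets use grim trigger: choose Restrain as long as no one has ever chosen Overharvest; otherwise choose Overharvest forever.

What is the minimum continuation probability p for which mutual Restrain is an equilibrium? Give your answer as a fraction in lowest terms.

Expected cooperation value is 54 + p·54 + p²·54 + … = 54/(1−p); deviation gives 64 + p·15/(1−p).
54 ≥ 64(1−p) + 15p ⇒ 49p ≥ 10 ⇒ p ≥ 10/49.

10/49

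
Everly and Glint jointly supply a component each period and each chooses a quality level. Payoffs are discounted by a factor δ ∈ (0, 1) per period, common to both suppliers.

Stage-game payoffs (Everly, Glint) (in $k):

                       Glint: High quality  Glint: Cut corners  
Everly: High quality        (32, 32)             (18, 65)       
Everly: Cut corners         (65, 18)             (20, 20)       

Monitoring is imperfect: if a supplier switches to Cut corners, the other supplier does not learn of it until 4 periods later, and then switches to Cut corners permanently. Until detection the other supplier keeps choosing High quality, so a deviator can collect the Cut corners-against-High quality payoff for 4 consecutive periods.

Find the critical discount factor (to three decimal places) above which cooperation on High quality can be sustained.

The best deviation is to choose Cut corners for all 4 undetected periods, earning 65 each, then 20 forever once detected.
Deviation value: 65(1−δ^4)/(1−δ) + 20δ^4/(1−δ); cooperation value: 32/(1−δ).
IC: 32 ≥ 65(1−δ^4) + 20δ^4 = 65 − 45δ^4.
So δ^4 ≥ 33/45 = 11/15, giving δ ≥ (11/15)^(1/4) ≈ 0.925.

0.925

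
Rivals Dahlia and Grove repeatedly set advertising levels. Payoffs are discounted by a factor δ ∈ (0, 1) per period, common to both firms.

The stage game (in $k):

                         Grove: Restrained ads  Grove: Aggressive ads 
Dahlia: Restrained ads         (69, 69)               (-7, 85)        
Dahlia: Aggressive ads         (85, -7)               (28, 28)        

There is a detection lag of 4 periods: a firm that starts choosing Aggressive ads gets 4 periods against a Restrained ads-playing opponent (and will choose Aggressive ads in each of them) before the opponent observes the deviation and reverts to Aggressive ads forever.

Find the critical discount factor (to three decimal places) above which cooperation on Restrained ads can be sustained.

A deviator earns 85 for 4 periods, then 28 forever; cooperating earns 69 forever. Multiplying the IC by (1−δ):
69 ≥ 85(1−δ^4) + 28δ^4, so 57·δ^4 ≥ 16 and δ^4 ≥ 16/57.
δ ≥ (16/57)^(1/4) ≈ 0.728.

0.728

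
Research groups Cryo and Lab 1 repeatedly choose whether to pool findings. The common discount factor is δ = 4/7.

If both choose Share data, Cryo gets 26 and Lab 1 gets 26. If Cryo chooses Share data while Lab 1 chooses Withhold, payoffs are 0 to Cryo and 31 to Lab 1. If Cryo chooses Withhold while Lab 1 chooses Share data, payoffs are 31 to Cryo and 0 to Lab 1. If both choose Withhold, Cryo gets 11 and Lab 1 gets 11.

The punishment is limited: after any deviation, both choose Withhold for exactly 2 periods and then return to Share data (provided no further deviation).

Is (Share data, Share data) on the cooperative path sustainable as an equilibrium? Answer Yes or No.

Yes

A one-shot deviation gives 31 now, then 11 for 2 periods, then back to 26.
Gain from deviating: (31−26) today; loss: (26−11) in each of the next 2 periods.
No-deviation condition: (26−11)(δ+…+δ^2) ≥ 31−26, i.e. δ+…+δ^2 ≥ 1/3.
At δ = 4/7: δ+…+δ^2 = 0.8980 ≥ 0.3333.
So cooperation is sustainable.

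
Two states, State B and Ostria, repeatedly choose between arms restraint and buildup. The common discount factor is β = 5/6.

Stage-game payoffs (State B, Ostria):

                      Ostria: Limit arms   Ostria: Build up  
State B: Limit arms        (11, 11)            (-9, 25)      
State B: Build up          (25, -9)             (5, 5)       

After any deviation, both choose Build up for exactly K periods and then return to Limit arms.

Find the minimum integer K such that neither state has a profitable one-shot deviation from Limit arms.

4

Need Σ_{k=1}^{K} β^k ≥ (25−11)/(11−5) = 2.3333 at β = 5/6.
At K = 3 the sum is 2.1065 < 2.3333; at K = 4 it is 2.5887 ≥ 2.3333.
So the minimum punishment length is K = 4.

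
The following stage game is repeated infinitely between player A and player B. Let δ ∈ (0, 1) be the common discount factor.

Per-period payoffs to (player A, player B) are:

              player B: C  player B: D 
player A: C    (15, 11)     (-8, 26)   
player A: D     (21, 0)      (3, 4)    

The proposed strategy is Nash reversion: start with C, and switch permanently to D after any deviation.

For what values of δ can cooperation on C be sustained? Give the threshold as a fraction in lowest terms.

player A's threshold: (21−15)/(21−3) = 1/3.
player B's threshold: (26−11)/(26−4) = 15/22.
1/3 < 15/22, so player B binds and δ* = 15/22.

15/22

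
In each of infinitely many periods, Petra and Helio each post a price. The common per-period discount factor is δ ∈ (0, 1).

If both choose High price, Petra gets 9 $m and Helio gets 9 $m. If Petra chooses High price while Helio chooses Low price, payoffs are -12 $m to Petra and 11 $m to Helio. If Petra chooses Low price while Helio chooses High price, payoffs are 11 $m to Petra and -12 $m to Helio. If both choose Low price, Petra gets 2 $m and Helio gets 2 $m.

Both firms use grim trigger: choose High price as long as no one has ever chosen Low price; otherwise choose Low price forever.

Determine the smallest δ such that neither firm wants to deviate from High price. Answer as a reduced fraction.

9/(1−δ) ≥ 11 + 2δ/(1−δ)
9 ≥ 11 − 9δ
δ ≥ 2/9.

2/9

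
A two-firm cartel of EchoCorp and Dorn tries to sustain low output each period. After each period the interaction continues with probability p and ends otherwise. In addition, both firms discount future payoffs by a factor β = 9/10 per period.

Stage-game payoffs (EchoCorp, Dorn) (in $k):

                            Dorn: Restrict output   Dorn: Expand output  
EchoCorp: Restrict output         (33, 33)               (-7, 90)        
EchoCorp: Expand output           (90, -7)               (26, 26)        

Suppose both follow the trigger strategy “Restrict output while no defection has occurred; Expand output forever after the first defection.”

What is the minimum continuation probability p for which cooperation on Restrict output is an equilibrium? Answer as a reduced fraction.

95/96

Expected continuation weight on next period's payoff is β·p = 9/10·p, which plays the role of the discount factor.
Cooperation requires 9/10·p ≥ (90−33)/(90−26) = 57/64, hence p ≥ 95/96.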